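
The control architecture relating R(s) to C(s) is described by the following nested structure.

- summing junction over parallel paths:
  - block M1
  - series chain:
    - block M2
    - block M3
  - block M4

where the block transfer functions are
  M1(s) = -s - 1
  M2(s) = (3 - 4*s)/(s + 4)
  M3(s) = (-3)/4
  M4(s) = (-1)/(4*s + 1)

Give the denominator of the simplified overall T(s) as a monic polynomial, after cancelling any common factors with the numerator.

Step 1. cascade M2, M3; result (12*s - 9)/(4*s + 16)
Step 2. reduce the parallel group M1, (M2*M3), M4; result (-16*s^3 - 36*s^2 - 112*s - 41)/(16*s^2 + 68*s + 16)
That last expression is T(s), already simplified. Scaling its denominator by 1/16 (the reciprocal of the leading coefficient) yields the monic denominator.

Final answer: s^2 + 17*s/4 + 1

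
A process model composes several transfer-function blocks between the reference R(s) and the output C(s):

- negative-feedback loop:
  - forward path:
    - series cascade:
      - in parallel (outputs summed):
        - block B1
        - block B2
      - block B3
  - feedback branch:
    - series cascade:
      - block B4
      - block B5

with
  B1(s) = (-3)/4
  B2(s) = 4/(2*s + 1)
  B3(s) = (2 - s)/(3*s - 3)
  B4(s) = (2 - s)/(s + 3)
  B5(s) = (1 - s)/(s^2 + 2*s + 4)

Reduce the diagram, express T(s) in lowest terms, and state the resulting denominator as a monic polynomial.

(1) parallel reduction of B1, B2 -> (13 - 6*s)/(8*s + 4)
(2) reduce the series chain (B1+B2), B3 -> (6*s^2 - 25*s + 26)/(24*s^2 - 12*s - 12)
(3) cascade B4, B5 -> (s^2 - 3*s + 2)/(s^3 + 5*s^2 + 10*s + 12)
(4) feedback reduction of ((B1+B2)*B3), (B4*B5) -> (6*s^5 + 5*s^4 - 39*s^3 - 48*s^2 - 40*s + 312)/(24*s^5 + 114*s^4 + 125*s^3 + 221*s^2 - 392*s - 92)
Step 4 gives the fully reduced T(s), with no common factor left to cancel. The denominator's leading coefficient is 24, so divide each of its coefficients by 24 to get the monic form.

Answer: s^5 + 19*s^4/4 + 125*s^3/24 + 221*s^2/24 - 49*s/3 - 23/6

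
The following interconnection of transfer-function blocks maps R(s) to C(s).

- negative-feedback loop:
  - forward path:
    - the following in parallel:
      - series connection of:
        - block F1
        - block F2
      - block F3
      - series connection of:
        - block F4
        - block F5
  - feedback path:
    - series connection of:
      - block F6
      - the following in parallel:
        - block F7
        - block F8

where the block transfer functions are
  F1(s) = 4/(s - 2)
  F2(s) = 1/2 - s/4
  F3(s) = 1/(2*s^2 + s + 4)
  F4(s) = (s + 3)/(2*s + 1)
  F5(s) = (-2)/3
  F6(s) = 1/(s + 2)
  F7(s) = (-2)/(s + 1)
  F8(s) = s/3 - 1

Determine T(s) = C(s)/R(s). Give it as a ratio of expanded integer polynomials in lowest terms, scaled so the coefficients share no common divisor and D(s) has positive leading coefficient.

Answer: (-48*s^5 - 222*s^4 - 435*s^3 - 570*s^2 - 507*s - 198)/(20*s^5 + 150*s^4 + 422*s^3 + 622*s^2 + 651*s + 369)

Working:
(1) reduce the series chain F1, F2 = -1
(2) reduce the series chain F4, F5 = (-2*s - 6)/(6*s + 3)
(3) reduce the parallel group (F1*F2), F3, (F4*F5) = (-16*s^3 - 26*s^2 - 35*s - 33)/(12*s^3 + 12*s^2 + 27*s + 12)
(4) combine F7, F8 in parallel = (s^2 - 2*s - 9)/(3*s + 3)
(5) multiply F6, (F7+F8) (series) = (s^2 - 2*s - 9)/(3*s^2 + 9*s + 6)
(6) reduce the feedback loop with forward ((F1*F2)+F3+(F4*F5)) and return (F6*(F7+F8)) - this is the overall T(s), already in the required normalized form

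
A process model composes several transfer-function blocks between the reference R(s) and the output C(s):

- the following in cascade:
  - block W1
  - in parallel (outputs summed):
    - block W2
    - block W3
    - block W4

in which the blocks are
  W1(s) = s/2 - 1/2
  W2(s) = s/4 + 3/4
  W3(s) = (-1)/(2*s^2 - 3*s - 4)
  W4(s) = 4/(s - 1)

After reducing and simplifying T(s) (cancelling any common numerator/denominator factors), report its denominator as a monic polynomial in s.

Reducing step by step:

[1] combine W2, W3, W4 in parallel; result (2*s^4 + s^3 + 16*s^2 - 51*s - 48)/(8*s^3 - 20*s^2 - 4*s + 16)
[2] combine W1, (W2+W3+W4) in series; result (2*s^4 + s^3 + 16*s^2 - 51*s - 48)/(16*s^2 - 24*s - 32)
That last expression is T(s), already simplified. Scaling its denominator by 1/16 (the reciprocal of the leading coefficient) yields the monic denominator.

Answer: s^2 - 3*s/2 - 2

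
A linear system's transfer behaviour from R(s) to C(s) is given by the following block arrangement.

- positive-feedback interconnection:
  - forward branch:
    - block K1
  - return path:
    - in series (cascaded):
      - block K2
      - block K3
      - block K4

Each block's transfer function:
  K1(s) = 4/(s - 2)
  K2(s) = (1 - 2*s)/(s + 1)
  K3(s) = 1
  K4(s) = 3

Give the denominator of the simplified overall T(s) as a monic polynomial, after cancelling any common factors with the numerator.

1. combine K2, K3, K4 in series gives (3 - 6*s)/(s + 1)
2. apply the feedback formula to K1, (K2*K3*K4) gives (4*s + 4)/(s^2 + 23*s - 14)
The result of step 2 is T(s) in lowest terms. Its denominator already has leading coefficient 1, so it is monic as it stands.

Hence the answer: s^2 + 23*s - 14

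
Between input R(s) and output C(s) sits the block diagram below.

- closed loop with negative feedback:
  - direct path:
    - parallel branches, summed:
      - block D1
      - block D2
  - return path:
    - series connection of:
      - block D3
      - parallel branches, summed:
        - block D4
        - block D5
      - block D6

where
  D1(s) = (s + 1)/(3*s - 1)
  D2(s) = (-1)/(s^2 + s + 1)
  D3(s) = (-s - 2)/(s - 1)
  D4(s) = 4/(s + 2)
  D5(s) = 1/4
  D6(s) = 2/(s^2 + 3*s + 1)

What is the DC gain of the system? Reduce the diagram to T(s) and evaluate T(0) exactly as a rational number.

[1] sum the parallel branches D1, D2: (s^3 + 2*s^2 - s + 2)/(3*s^3 + 2*s^2 + 2*s - 1)
[2] reduce the parallel group D4, D5: (s + 18)/(4*s + 8)
[3] multiply D3, (D4+D5), D6 (series): (-s - 18)/(2*s^3 + 4*s^2 - 4*s - 2)
[4] reduce the feedback loop with forward (D1+D2) and return (D3*(D4+D5)*D6): (2*s^6 + 8*s^5 + 2*s^4 - 10*s^3 + 8*s^2 - 6*s - 4)/(6*s^6 + 16*s^5 - s^4 - 28*s^3 - 51*s^2 + 16*s - 34)
Step 4 gives the overall T(s). Then T(0) = -4/(-34) = 2/17.

Final answer: 2/17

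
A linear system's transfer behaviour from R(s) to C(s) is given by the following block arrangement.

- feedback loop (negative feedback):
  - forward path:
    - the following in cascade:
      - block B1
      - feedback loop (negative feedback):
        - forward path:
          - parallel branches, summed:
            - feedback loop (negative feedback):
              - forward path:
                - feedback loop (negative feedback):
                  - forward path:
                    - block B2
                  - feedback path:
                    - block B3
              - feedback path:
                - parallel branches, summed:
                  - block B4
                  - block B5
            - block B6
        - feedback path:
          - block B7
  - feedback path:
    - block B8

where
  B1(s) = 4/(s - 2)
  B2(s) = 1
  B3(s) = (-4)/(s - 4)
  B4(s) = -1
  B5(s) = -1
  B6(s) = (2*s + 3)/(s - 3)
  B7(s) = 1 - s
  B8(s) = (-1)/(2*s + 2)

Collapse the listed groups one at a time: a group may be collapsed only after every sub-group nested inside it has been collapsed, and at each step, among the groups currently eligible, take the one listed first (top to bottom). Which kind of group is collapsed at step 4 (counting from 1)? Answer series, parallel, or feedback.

Step 1. collapse the loop (B2 forward, B3 return)
Step 2. combine B4, B5 in parallel
Step 3. close the feedback loop around [B2/(1+B2*B3)], (B4+B5)
Step 4. sum the parallel branches [[B2/(1+B2*B3)]/(1+[B2/(1+B2*B3)]*(B4+B5))], B6
Step 5. close the feedback loop around ([[B2/(1+B2*B3)]/(1+[B2/(1+B2*B3)]*(B4+B5))]+B6), B7
Step 6. combine B1, [([[B2/(1+B2*B3)]/(1+[B2/(1+B2*B3)]*(B4+B5))]+B6)/(1+([[B2/(1+B2*B3)]/(1+[B2/(1+B2*B3)]*(B4+B5))]+B6)*B7)] in series
Step 7. reduce the feedback loop with forward (B1*[([[B2/(1+B2*B3)]/(1+[B2/(1+B2*B3)]*(B4+B5))]+B6)/(1+([[B2/(1+B2*B3)]/(1+[B2/(1+B2*B3)]*(B4+B5))]+B6)*B7)]) and return B8
So the answer for step 4 is parallel.

Answer: parallel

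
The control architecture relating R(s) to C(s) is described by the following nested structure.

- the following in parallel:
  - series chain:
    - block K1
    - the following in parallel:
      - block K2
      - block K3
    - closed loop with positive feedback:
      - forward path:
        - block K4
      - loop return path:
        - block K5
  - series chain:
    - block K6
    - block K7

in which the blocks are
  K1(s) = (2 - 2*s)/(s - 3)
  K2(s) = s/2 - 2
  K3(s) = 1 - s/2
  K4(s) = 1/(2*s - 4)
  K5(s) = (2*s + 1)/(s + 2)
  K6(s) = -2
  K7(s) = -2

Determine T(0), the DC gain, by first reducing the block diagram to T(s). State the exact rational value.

Step 1 - sum the parallel branches K2, K3 gives -1
Step 2 - apply the feedback formula to K4, K5 gives (s + 2)/(2*s^2 - 2*s - 9)
Step 3 - reduce the series chain K1, (K2+K3), [K4/(1-K4*K5)] gives (2*s^2 + 2*s - 4)/(2*s^3 - 8*s^2 - 3*s + 27)
Step 4 - multiply K6, K7 (series) gives 4
Step 5 - combine (K1*(K2+K3)*[K4/(1-K4*K5)]), (K6*K7) in parallel gives (8*s^3 - 30*s^2 - 10*s + 104)/(2*s^3 - 8*s^2 - 3*s + 27)
The step-5 result is T(s). Setting s = 0: T(0) = 104/27.

Final answer: 104/27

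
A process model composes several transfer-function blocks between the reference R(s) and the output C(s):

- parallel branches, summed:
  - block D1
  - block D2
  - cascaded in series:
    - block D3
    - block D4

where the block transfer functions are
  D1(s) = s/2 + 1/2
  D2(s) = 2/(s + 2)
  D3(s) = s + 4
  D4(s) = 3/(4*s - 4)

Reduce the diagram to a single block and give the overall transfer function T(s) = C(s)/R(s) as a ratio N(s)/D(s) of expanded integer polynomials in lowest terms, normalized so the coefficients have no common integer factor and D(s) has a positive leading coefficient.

Answer: (2*s^3 + 7*s^2 + 24*s + 12)/(4*s^2 + 4*s - 8)

Working:
Step 1: combine D3, D4 in series -> (3*s + 12)/(4*s - 4)
Step 2: reduce the parallel group D1, D2, (D3*D4), which is the overall transfer function T(s) = C(s)/R(s) in lowest terms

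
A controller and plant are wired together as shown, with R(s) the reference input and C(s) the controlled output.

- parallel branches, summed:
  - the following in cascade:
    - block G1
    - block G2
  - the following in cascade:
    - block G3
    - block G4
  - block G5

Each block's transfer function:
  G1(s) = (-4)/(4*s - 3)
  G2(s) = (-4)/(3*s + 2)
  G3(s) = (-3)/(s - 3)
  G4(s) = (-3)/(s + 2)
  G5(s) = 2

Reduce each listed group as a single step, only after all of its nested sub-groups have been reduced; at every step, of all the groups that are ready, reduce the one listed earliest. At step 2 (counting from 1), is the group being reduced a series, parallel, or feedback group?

Step 1. series reduction of G1, G2
Step 2. combine G3, G4 in series
Step 3. add (G1*G2), (G3*G4), G5 (parallel)
Step 2: series.

Answer: series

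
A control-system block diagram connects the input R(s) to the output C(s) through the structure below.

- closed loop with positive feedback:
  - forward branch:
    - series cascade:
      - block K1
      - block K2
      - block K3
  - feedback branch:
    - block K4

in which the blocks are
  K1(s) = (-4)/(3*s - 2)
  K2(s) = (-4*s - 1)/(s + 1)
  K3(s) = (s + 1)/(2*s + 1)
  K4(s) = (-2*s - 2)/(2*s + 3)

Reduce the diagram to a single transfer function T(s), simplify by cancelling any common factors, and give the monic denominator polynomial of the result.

Step 1: cascade K1, K2, K3, giving (16*s + 4)/(6*s^2 - s - 2)
Step 2: feedback reduction of (K1*K2*K3), K4, giving (32*s^2 + 56*s + 12)/(12*s^3 + 48*s^2 + 33*s + 2)
That last expression is T(s), already simplified. Scaling its denominator by 1/12 (the reciprocal of the leading coefficient) yields the monic denominator.

Therefore the answer is s^3 + 4*s^2 + 11*s/4 + 1/6.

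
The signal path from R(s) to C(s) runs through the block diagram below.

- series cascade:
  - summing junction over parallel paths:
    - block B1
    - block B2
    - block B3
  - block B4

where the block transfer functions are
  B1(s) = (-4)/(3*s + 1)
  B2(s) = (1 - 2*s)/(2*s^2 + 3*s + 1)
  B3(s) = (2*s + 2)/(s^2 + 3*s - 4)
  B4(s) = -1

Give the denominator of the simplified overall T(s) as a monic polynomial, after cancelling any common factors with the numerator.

Step 1. sum the parallel branches B1, B2, B3, giving (-2*s^4 - 19*s^3 + 54*s^2 + 49*s + 14)/(6*s^5 + 29*s^4 + 15*s^3 - 25*s^2 - 21*s - 4)
Step 2. cascade (B1+B2+B3), B4, giving (2*s^4 + 19*s^3 - 54*s^2 - 49*s - 14)/(6*s^5 + 29*s^4 + 15*s^3 - 25*s^2 - 21*s - 4)
Step 2 gives the fully reduced T(s), with no common factor left to cancel. The denominator's leading coefficient is 6, so divide each of its coefficients by 6 to get the monic form.

Therefore the answer is s^5 + 29*s^4/6 + 5*s^3/2 - 25*s^2/6 - 7*s/2 - 2/3.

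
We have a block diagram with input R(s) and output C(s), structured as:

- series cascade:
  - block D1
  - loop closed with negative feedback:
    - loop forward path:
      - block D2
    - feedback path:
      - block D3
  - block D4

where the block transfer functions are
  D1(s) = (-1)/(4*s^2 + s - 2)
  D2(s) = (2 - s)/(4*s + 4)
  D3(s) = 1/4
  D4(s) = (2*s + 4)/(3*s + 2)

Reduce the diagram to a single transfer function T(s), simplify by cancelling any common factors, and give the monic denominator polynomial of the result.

Step 1: feedback reduction of D2, D3 gives (8 - 4*s)/(15*s + 18)
Step 2: multiply D1, [D2/(1+D2*D3)], D4 (series) gives (8*s^2 - 32)/(180*s^4 + 381*s^3 + 138*s^2 - 132*s - 72)
Step 2 gives the fully reduced T(s), with no common factor left to cancel. The denominator's leading coefficient is 180, so divide each of its coefficients by 180 to get the monic form.

Therefore the answer is s^4 + 127*s^3/60 + 23*s^2/30 - 11*s/15 - 2/5.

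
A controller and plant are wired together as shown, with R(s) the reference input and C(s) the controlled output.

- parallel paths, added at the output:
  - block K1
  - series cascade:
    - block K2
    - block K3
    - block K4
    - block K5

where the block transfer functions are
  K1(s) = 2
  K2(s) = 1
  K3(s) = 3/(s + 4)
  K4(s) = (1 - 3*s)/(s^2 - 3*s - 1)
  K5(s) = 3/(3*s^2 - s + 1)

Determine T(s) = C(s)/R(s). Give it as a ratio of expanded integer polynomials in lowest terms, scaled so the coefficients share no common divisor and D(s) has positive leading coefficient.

(1) series reduction of K2, K3, K4, K5; result (9 - 27*s)/(3*s^5 + 2*s^4 - 39*s^3 + 2*s^2 - 9*s - 4)
(2) combine K1, (K2*K3*K4*K5) in parallel, giving the overall T(s)

Therefore the answer is (6*s^5 + 4*s^4 - 78*s^3 + 4*s^2 - 45*s + 1)/(3*s^5 + 2*s^4 - 39*s^3 + 2*s^2 - 9*s - 4).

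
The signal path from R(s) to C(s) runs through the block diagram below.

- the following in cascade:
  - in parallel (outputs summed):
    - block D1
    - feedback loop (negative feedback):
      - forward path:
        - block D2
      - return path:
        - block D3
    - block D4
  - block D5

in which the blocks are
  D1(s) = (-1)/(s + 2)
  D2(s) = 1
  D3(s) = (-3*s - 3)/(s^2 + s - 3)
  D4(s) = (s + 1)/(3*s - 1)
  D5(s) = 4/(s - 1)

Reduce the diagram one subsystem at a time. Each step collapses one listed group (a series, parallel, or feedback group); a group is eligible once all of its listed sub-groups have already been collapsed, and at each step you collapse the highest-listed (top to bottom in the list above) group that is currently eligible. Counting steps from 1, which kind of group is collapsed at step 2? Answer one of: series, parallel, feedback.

Step 1 - collapse the loop (D2 forward, D3 return)
Step 2 - combine D1, [D2/(1+D2*D3)], D4 in parallel
Step 3 - multiply (D1+[D2/(1+D2*D3)]+D4), D5 (series)
At step 2 the group reduced is parallel.

Answer: parallel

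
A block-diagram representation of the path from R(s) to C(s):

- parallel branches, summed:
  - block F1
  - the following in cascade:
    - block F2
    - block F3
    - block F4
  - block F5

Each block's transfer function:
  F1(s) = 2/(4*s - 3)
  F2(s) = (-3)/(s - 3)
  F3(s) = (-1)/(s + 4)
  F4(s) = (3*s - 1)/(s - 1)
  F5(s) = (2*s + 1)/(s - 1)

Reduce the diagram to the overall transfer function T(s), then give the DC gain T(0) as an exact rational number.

[1] reduce the series chain F2, F3, F4 gives (9*s - 3)/(s^3 - 13*s + 12)
[2] reduce the parallel group F1, (F2*F3*F4), F5 gives (8*s^4 + 8*s^3 - 65*s^2 - 44*s + 69)/(4*s^4 - 3*s^3 - 52*s^2 + 87*s - 36)
Evaluating the step-2 result (the overall T(s)) at s = 0 gives T(0) = 69/(-36) = -23/12.

Therefore the answer is -23/12.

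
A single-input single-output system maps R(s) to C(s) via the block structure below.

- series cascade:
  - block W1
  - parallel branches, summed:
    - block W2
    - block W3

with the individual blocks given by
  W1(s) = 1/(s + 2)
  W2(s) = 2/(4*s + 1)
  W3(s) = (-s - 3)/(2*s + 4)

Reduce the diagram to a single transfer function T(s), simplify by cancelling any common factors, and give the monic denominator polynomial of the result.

Step 1. combine W2, W3 in parallel -> (-4*s^2 - 9*s + 5)/(8*s^2 + 18*s + 4)
Step 2. multiply W1, (W2+W3) (series) -> (-4*s^2 - 9*s + 5)/(8*s^3 + 34*s^2 + 40*s + 8)
Step 2 gives the fully reduced T(s), with no common factor left to cancel. The denominator's leading coefficient is 8, so divide each of its coefficients by 8 to get the monic form.

Therefore the answer is s^3 + 17*s^2/4 + 5*s + 1.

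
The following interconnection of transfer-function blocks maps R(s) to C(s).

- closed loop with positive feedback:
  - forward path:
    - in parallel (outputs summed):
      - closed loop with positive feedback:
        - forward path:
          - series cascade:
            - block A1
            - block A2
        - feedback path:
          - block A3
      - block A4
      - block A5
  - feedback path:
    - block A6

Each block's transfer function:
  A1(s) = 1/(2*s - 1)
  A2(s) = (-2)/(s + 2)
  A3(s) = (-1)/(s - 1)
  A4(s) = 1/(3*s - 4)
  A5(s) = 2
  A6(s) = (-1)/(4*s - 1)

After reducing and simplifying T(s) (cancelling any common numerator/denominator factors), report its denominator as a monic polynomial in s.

(1) combine A1, A2 in series gives (-2)/(2*s^2 + 3*s - 2)
(2) collapse the loop ((A1*A2) forward, A3 return) gives (2 - 2*s)/(2*s^3 + s^2 - 5*s)
(3) reduce the parallel group [(A1*A2)/(1-(A1*A2)*A3)], A4, A5 gives (12*s^4 - 8*s^3 - 43*s^2 + 49*s - 8)/(6*s^4 - 5*s^3 - 19*s^2 + 20*s)
(4) close the feedback loop around ([(A1*A2)/(1-(A1*A2)*A3)]+A4+A5), A6 gives (48*s^5 - 44*s^4 - 164*s^3 + 239*s^2 - 81*s + 8)/(24*s^5 - 14*s^4 - 79*s^3 + 56*s^2 + 29*s - 8)
Step 4 gives the fully reduced T(s), with no common factor left to cancel. The denominator's leading coefficient is 24, so divide each of its coefficients by 24 to get the monic form.

Answer: s^5 - 7*s^4/12 - 79*s^3/24 + 7*s^2/3 + 29*s/24 - 1/3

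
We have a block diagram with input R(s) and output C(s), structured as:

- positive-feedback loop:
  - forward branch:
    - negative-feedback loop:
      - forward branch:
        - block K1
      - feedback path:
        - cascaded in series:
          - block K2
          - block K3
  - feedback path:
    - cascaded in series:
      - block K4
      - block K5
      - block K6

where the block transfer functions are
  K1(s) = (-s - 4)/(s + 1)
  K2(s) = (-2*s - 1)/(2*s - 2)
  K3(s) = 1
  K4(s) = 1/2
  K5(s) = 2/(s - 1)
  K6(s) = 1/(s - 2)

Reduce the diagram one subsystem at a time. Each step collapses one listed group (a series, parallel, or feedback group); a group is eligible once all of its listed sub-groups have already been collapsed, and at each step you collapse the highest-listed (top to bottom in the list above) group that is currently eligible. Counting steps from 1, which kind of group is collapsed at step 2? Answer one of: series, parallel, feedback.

(1) cascade K2, K3
(2) reduce the feedback loop with forward K1 and return (K2*K3)
(3) combine K4, K5, K6 in series
(4) close the feedback loop around [K1/(1+K1*(K2*K3))], (K4*K5*K6)
So the answer for step 2 is feedback.

Answer: feedback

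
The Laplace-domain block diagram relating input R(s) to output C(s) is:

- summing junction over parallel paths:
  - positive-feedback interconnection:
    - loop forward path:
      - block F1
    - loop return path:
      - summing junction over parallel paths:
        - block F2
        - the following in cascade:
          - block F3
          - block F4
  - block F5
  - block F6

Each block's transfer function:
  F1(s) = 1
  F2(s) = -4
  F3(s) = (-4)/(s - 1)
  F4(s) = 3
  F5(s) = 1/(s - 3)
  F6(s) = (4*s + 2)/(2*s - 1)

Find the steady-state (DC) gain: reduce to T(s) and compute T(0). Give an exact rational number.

[1] combine F3, F4 in series = (-12)/(s - 1)
[2] combine F2, (F3*F4) in parallel = (-4*s - 8)/(s - 1)
[3] close the feedback loop around F1, (F2+(F3*F4)) = (s - 1)/(5*s + 7)
[4] combine [F1/(1-F1*(F2+(F3*F4)))], F5, F6 in parallel = (22*s^3 - 21*s^2 - 81*s - 52)/(10*s^3 - 21*s^2 - 34*s + 21)
The step-4 result is T(s). Setting s = 0: T(0) = -52/21.

Therefore the answer is -52/21.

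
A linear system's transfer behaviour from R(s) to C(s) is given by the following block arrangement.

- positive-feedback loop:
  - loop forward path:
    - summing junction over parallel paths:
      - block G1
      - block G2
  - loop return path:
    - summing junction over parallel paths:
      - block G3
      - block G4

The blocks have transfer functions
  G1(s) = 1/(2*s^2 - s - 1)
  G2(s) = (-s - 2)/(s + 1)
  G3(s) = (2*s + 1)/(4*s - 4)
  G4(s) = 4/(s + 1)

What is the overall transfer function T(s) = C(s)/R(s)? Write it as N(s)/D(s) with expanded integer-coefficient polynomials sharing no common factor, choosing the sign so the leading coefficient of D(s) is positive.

Answer: (-8*s^5 - 12*s^4 + 24*s^3 + 24*s^2 - 16*s - 12)/(12*s^5 + 48*s^4 + 3*s^3 - 135*s^2 + 11*s + 49)

Working:
1. sum the parallel branches G1, G2, giving (-2*s^3 - 3*s^2 + 4*s + 3)/(2*s^3 + s^2 - 2*s - 1)
2. combine G3, G4 in parallel, giving (2*s^2 + 19*s - 15)/(4*s^2 - 4)
3. close the feedback loop around (G1+G2), (G3+G4), which is the overall transfer function T(s) = C(s)/R(s) in lowest terms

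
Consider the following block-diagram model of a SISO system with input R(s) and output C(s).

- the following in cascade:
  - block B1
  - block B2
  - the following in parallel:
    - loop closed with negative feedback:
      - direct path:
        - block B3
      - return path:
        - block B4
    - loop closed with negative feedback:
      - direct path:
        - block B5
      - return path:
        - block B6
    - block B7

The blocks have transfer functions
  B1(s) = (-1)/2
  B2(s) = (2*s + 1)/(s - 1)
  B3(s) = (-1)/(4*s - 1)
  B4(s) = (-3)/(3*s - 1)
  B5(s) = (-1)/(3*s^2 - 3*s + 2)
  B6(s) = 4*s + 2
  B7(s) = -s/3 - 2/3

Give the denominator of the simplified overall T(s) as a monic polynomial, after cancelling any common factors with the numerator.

Reducing step by step:

(1) feedback reduction of B3, B4 gives (1 - 3*s)/(12*s^2 - 7*s + 4)
(2) close the feedback loop around B5, B6 gives (-1)/(3*s^2 - 7*s)
(3) sum the parallel branches [B3/(1+B3*B4)], [B5/(1+B5*B6)], B7 gives (-36*s^5 + 33*s^4 + 122*s^3 - 58*s^2 + 56*s - 12)/(108*s^4 - 315*s^3 + 183*s^2 - 84*s)
(4) cascade B1, B2, ([B3/(1+B3*B4)]+[B5/(1+B5*B6)]+B7) gives (72*s^6 - 30*s^5 - 277*s^4 - 6*s^3 - 54*s^2 - 32*s + 12)/(216*s^5 - 846*s^4 + 996*s^3 - 534*s^2 + 168*s)
No further cancellation is possible in the step-4 result, so that is T(s). Its denominator becomes monic after dividing by the leading coefficient 216.

Answer: s^5 - 47*s^4/12 + 83*s^3/18 - 89*s^2/36 + 7*s/9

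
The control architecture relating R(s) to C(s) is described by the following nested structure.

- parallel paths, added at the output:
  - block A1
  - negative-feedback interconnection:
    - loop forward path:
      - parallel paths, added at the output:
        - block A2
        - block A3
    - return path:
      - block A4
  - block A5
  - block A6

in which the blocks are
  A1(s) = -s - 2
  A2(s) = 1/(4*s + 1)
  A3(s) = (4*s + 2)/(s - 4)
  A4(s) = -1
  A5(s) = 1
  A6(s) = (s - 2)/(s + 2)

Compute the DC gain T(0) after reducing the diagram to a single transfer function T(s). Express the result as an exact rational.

First reduce the diagram to T(s).

(1) add A2, A3 (parallel) -> (16*s^2 + 13*s - 2)/(4*s^2 - 15*s - 4)
(2) apply the feedback formula to (A2+A3), A4 -> (-16*s^2 - 13*s + 2)/(12*s^2 + 28*s + 2)
(3) combine A1, [(A2+A3)/(1+(A2+A3)*A4)], A5, A6 in parallel -> (-12*s^4 - 68*s^3 - 151*s^2 - 140*s - 4)/(12*s^3 + 52*s^2 + 58*s + 4)
Step 3 gives the overall T(s). Then T(0) = -4/4 = -1.

Answer: -1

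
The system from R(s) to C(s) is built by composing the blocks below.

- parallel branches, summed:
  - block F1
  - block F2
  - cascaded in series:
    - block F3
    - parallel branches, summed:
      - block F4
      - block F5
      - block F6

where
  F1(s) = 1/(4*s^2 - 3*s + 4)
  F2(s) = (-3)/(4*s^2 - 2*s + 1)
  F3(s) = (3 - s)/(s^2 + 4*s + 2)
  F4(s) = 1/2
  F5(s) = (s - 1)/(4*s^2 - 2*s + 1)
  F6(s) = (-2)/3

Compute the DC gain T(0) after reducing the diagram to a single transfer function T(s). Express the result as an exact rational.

Step 1: sum the parallel branches F4, F5, F6: (-4*s^2 + 8*s - 7)/(24*s^2 - 12*s + 6)
Step 2: combine F3, (F4+F5+F6) in series: (4*s^3 - 20*s^2 + 31*s - 21)/(24*s^4 + 84*s^3 + 6*s^2 + 12)
Step 3: reduce the parallel group F1, F2, (F3*(F4+F5+F6)): (16*s^5 - 140*s^4 + 50*s^3 - 251*s^2 + 7*s - 216)/(96*s^6 + 264*s^5 - 132*s^4 + 318*s^3 + 72*s^2 - 36*s + 48)
DC gain: substitute s = 0 into T(s) from step 3: T(0) = -216/48 = -9/2.

Therefore the answer is -9/2.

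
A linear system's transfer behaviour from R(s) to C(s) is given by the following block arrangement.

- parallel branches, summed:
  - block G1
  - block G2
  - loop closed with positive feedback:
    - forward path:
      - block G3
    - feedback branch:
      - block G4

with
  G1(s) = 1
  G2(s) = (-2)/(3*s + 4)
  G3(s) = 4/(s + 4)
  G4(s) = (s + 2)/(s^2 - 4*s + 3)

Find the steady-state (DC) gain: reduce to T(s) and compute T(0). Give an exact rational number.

The answer is 7/2.

Reasoning:
[1] feedback reduction of G3, G4 gives (4*s^2 - 16*s + 12)/(s^3 - 17*s + 4)
[2] combine G1, G2, [G3/(1-G3*G4)] in parallel gives (3*s^4 + 14*s^3 - 83*s^2 - 50*s + 56)/(3*s^4 + 4*s^3 - 51*s^2 - 56*s + 16)
DC gain: substitute s = 0 into T(s) from step 2: T(0) = 56/16 = 7/2.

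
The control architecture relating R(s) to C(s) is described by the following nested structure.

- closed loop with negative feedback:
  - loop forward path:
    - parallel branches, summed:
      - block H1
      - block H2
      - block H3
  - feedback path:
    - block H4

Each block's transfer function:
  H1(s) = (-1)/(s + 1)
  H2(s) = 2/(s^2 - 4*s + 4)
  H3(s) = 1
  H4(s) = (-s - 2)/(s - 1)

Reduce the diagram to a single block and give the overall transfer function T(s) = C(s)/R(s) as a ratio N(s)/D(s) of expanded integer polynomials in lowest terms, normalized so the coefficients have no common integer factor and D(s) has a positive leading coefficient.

1. combine H1, H2, H3 in parallel = (s^3 - 4*s^2 + 6*s + 2)/(s^3 - 3*s^2 + 4)
2. collapse the loop ((H1+H2+H3) forward, H4 return); the result is T(s) itself (integer coefficients, no common factor, positive leading denominator coefficient)

Final answer: (-s^4 + 5*s^3 - 10*s^2 + 4*s + 2)/(2*s^3 - 5*s^2 + 10*s + 8)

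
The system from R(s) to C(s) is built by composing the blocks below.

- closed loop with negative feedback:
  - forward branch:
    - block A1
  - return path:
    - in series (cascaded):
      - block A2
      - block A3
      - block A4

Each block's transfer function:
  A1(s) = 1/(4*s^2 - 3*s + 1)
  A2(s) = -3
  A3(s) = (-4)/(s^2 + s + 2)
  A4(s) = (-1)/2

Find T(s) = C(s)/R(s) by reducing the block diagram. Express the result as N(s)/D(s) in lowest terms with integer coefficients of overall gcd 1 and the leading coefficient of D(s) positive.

Step 1. multiply A2, A3, A4 (series) = (-6)/(s^2 + s + 2)
Step 2. feedback reduction of A1, (A2*A3*A4), giving the overall T(s)

Hence the answer: (s^2 + s + 2)/(4*s^4 + s^3 + 6*s^2 - 5*s - 4)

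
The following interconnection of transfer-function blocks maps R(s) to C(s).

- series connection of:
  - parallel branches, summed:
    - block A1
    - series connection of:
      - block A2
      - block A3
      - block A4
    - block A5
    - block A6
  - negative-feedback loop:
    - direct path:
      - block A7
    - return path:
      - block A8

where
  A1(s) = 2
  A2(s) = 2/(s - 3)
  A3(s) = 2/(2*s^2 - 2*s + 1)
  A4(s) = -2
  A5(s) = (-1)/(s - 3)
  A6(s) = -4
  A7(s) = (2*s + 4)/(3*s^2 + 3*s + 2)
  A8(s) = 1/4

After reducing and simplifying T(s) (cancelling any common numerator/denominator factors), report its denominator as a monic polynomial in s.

(1) reduce the series chain A2, A3, A4, giving (-8)/(2*s^3 - 8*s^2 + 7*s - 3)
(2) combine A1, (A2*A3*A4), A5, A6 in parallel, giving (-4*s^3 + 14*s^2 - 12*s - 3)/(2*s^3 - 8*s^2 + 7*s - 3)
(3) reduce the feedback loop with forward A7 and return A8, giving (4*s + 8)/(6*s^2 + 7*s + 6)
(4) series reduction of (A1+(A2*A3*A4)+A5+A6), [A7/(1+A7*A8)], giving (-16*s^4 + 24*s^3 + 64*s^2 - 108*s - 24)/(12*s^5 - 34*s^4 - 2*s^3 - 17*s^2 + 21*s - 18)
That last expression is T(s), already simplified. Scaling its denominator by 1/12 (the reciprocal of the leading coefficient) yields the monic denominator.

Hence the answer: s^5 - 17*s^4/6 - s^3/6 - 17*s^2/12 + 7*s/4 - 3/2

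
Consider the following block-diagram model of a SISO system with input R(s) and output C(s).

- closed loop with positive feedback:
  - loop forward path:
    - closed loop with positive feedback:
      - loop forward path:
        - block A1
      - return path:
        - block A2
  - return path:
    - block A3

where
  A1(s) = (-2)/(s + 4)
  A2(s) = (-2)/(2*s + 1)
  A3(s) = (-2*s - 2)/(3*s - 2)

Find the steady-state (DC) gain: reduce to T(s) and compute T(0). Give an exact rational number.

First reduce the diagram to T(s).

Step 1 - reduce the feedback loop with forward A1 and return A2 -> (-4*s - 2)/(2*s^2 + 9*s)
Step 2 - apply the feedback formula to [A1/(1-A1*A2)], A3 -> (-12*s^2 + 2*s + 4)/(6*s^3 + 15*s^2 - 30*s - 4)
Evaluating the step-2 result (the overall T(s)) at s = 0 gives T(0) = 4/(-4) = -1.

Answer: -1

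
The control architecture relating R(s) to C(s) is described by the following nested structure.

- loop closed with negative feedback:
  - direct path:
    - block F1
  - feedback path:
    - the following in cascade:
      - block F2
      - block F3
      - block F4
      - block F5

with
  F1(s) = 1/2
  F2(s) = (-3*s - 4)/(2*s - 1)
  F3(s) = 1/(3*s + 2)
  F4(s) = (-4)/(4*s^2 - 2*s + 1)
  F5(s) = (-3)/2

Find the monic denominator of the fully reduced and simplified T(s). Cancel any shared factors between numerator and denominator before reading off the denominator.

Step 1 - reduce the series chain F2, F3, F4, F5 -> (-18*s - 24)/(24*s^4 - 8*s^3 - 4*s^2 + 5*s - 2)
Step 2 - feedback reduction of F1, (F2*F3*F4*F5) -> (24*s^4 - 8*s^3 - 4*s^2 + 5*s - 2)/(48*s^4 - 16*s^3 - 8*s^2 - 8*s - 28)
T(s) is the step-2 result (common factors already cancelled). Leading coefficient of the denominator: 48. Divide through by 48 for the monic polynomial.

Final answer: s^4 - s^3/3 - s^2/6 - s/6 - 7/12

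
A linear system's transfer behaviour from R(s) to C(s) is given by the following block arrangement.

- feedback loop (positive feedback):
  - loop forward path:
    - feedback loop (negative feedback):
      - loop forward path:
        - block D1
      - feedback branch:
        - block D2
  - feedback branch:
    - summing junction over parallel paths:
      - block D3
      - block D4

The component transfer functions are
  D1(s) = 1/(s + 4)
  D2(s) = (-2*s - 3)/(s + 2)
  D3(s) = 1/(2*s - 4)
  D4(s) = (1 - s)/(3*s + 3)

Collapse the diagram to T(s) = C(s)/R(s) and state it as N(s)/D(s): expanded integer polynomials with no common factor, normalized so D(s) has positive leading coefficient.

First reduce the diagram to T(s).

(1) close the feedback loop around D1, D2: (s + 2)/(s^2 + 4*s + 5)
(2) reduce the parallel group D3, D4: (-2*s^2 + 9*s - 1)/(6*s^2 - 6*s - 12)
(3) close the feedback loop around [D1/(1+D1*D2)], (D3+D4), which is the overall transfer function T(s) = C(s)/R(s) in lowest terms

Answer: (6*s^3 + 6*s^2 - 24*s - 24)/(6*s^4 + 20*s^3 - 11*s^2 - 95*s - 58)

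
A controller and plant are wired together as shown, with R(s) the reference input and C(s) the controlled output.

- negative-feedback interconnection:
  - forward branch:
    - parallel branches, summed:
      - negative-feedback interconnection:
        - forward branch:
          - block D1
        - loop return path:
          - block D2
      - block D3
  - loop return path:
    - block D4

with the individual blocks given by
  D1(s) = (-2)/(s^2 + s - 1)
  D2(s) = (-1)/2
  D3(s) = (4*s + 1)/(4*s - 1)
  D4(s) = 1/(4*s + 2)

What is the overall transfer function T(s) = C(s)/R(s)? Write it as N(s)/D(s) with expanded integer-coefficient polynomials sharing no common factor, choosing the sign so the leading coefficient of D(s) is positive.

Step 1 - close the feedback loop around D1, D2: (-2)/(s^2 + s)
Step 2 - sum the parallel branches [D1/(1+D1*D2)], D3: (4*s^3 + 5*s^2 - 7*s + 2)/(4*s^3 + 3*s^2 - s)
Step 3 - reduce the feedback loop with forward ([D1/(1+D1*D2)]+D3) and return D4, which is the overall transfer function T(s) = C(s)/R(s) in lowest terms

Answer: (16*s^4 + 28*s^3 - 18*s^2 - 6*s + 4)/(16*s^4 + 24*s^3 + 7*s^2 - 9*s + 2)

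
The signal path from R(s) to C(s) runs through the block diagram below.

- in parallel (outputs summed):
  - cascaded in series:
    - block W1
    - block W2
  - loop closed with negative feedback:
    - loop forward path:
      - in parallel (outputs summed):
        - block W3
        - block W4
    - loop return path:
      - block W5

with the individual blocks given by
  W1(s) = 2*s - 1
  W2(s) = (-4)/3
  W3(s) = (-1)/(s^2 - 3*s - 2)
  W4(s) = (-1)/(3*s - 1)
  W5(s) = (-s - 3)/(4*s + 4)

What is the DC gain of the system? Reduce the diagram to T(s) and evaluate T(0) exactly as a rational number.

First reduce the diagram to T(s).

(1) cascade W1, W2 gives 4/3 - 8*s/3
(2) reduce the parallel group W3, W4 gives (3 - s^2)/(3*s^3 - 10*s^2 - 3*s + 2)
(3) collapse the loop ((W3+W4) forward, W5 return) gives (-4*s^3 - 4*s^2 + 12*s + 12)/(12*s^4 - 27*s^3 - 49*s^2 - 7*s - 1)
(4) reduce the parallel group (W1*W2), [(W3+W4)/(1+(W3+W4)*W5)] gives (-96*s^5 + 264*s^4 + 272*s^3 - 152*s^2 + 16*s + 32)/(36*s^4 - 81*s^3 - 147*s^2 - 21*s - 3)
The step-4 result is T(s). Setting s = 0: T(0) = 32/(-3) = -32/3.

Answer: -32/3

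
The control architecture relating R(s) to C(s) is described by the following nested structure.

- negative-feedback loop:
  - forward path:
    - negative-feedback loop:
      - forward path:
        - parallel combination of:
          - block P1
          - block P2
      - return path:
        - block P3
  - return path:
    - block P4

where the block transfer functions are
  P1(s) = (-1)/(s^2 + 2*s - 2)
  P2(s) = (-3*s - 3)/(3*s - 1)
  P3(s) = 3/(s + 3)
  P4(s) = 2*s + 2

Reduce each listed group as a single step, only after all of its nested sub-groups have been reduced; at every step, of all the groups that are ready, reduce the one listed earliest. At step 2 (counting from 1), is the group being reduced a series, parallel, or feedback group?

(1) parallel reduction of P1, P2
(2) reduce the feedback loop with forward (P1+P2) and return P3
(3) apply the feedback formula to [(P1+P2)/(1+(P1+P2)*P3)], P4
Step 2: feedback.

Answer: feedback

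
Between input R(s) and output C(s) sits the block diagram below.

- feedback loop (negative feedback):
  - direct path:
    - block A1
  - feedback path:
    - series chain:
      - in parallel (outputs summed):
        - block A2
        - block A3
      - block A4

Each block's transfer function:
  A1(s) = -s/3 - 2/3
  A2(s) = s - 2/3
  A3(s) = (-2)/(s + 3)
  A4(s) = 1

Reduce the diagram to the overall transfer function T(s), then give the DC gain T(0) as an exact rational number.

Step 1. combine A2, A3 in parallel; result (3*s^2 + 7*s - 12)/(3*s + 9)
Step 2. series reduction of (A2+A3), A4; result (3*s^2 + 7*s - 12)/(3*s + 9)
Step 3. feedback reduction of A1, ((A2+A3)*A4); result (3*s^2 + 15*s + 18)/(3*s^3 + 13*s^2 - 7*s - 51)
The step-3 result is T(s). Setting s = 0: T(0) = 18/(-51) = -6/17.

Answer: -6/17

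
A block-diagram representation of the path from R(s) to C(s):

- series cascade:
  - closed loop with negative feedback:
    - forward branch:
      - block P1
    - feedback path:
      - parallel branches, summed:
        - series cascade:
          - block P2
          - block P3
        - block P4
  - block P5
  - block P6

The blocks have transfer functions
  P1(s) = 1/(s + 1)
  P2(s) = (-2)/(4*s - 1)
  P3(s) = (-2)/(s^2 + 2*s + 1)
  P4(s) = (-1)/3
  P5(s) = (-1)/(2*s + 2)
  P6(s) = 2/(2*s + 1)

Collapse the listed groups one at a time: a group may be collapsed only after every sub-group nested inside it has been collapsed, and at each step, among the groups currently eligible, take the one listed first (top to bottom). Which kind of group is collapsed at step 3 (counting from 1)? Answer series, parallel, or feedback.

1. reduce the series chain P2, P3
2. combine (P2*P3), P4 in parallel
3. feedback reduction of P1, ((P2*P3)+P4)
4. multiply [P1/(1+P1*((P2*P3)+P4))], P5, P6 (series)
At step 3 the group reduced is feedback.

Final answer: feedback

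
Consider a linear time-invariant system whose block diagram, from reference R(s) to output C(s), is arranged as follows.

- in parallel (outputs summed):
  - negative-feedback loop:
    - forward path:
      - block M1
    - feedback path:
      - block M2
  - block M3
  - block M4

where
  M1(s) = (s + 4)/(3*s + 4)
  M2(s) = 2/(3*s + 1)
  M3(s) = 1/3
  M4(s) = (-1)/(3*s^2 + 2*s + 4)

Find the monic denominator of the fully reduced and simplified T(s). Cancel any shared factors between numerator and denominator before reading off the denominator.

First reduce the diagram to T(s).

1. feedback reduction of M1, M2 gives (3*s^2 + 13*s + 4)/(9*s^2 + 17*s + 12)
2. combine [M1/(1+M1*M2)], M3, M4 in parallel gives (54*s^4 + 204*s^3 + 229*s^2 + 221*s + 60)/(81*s^4 + 207*s^3 + 318*s^2 + 276*s + 144)
T(s) is the step-2 result (common factors already cancelled). Leading coefficient of the denominator: 81. Divide through by 81 for the monic polynomial.

Answer: s^4 + 23*s^3/9 + 106*s^2/27 + 92*s/27 + 16/9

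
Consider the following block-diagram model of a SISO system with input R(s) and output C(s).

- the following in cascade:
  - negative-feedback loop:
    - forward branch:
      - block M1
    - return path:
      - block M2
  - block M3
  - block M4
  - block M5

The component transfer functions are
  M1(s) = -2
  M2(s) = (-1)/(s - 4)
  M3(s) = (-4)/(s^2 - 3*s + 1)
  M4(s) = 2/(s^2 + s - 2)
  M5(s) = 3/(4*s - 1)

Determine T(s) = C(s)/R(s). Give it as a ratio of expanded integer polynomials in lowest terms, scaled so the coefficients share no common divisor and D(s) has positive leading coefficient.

Answer: (48*s - 192)/(4*s^6 - 17*s^5 + 4*s^4 + 60*s^3 - 79*s^2 + 32*s - 4)

Working:
[1] collapse the loop (M1 forward, M2 return) -> (8 - 2*s)/(s - 2)
[2] reduce the series chain [M1/(1+M1*M2)], M3, M4, M5; the result is T(s) itself (integer coefficients, no common factor, positive leading denominator coefficient)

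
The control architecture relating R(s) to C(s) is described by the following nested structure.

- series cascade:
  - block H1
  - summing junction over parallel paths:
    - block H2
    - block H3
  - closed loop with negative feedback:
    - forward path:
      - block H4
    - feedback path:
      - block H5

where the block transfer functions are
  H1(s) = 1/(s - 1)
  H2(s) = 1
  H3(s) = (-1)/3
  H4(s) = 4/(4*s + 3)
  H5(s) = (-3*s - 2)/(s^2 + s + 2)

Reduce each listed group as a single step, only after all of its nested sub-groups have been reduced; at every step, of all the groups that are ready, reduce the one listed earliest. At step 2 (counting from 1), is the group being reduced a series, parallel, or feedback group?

(1) sum the parallel branches H2, H3
(2) close the feedback loop around H4, H5
(3) combine H1, (H2+H3), [H4/(1+H4*H5)] in series
Step 2: feedback.

Hence the answer: feedback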